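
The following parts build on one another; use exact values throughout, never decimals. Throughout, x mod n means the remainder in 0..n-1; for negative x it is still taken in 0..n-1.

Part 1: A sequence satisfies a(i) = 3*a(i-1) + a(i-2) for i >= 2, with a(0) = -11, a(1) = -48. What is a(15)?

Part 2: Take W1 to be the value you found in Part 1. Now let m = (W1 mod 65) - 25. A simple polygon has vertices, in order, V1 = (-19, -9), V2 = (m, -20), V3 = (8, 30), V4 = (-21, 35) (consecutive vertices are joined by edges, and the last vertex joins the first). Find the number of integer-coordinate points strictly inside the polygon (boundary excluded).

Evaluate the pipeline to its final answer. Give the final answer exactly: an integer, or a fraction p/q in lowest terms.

Part 1: a(2) = 3*(-48) + 1*(-11) = -155; iterating: a(2)=-155, a(3)=-513, a(4)=-1694, a(5)=-5595, a(6)=-18479, a(7)=-61032, a(8)=-201575, a(9)=-665757, a(10)=-2198846, a(11)=-7262295, a(12)=-23985731, a(13)=-79219488, a(14)=-261644195, a(15)=-864152073; answer -864152073
Part 2: W1 = -864152073; m = 22; cross terms: (-19*-20 - 22*-9)=578, (22*30 - 8*-20)=820, (8*35 - -21*30)=910, (-21*-9 - -19*35)=854; twice the area = |3162| = 3162; area = 1581; boundary points = 1 + 2 + 1 + 2 = 6; strictly interior points = area - boundary/2 + 1 = 1579; answer 1579

1579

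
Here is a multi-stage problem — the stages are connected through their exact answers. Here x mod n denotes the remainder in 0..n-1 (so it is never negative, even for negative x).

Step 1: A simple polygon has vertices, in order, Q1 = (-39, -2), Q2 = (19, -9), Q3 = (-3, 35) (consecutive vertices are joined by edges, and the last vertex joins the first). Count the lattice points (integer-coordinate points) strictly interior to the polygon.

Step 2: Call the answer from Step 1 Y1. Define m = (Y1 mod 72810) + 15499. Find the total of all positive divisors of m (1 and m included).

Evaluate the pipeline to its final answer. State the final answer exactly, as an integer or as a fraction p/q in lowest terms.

19152

Step 1: cross terms: (-39*-9 - 19*-2)=389, (19*35 - -3*-9)=638, (-3*-2 - -39*35)=1371; twice the area = |2398| = 2398; area = 1199; boundary points = 1 + 22 + 1 = 24; strictly interior points = area - boundary/2 + 1 = 1188; answer 1188
Step 2: Y1 = 1188; m = 16687; 16687 = 11 * 37 * 41; sigma = (1 + 11) * (1 + 37) * (1 + 41) = 12 * 38 * 42 = 19152; answer 19152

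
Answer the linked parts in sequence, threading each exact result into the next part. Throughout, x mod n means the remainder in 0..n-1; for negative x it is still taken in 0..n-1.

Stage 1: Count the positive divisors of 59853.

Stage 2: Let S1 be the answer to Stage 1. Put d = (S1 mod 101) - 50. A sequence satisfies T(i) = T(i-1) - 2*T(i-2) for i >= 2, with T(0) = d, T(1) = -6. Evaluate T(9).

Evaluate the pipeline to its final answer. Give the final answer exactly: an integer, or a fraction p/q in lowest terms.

-150

Stage 1: 59853 = 3 * 71 * 281; number of divisors = (1+1) * (1+1) * (1+1) = 8; answer 8
Stage 2: S1 = 8; d = -42; T(2) = 1*(-6) - 2*(-42) = 78; iterating: T(2)=78, T(3)=90, T(4)=-66, T(5)=-246, T(6)=-114, T(7)=378, T(8)=606, T(9)=-150; answer -150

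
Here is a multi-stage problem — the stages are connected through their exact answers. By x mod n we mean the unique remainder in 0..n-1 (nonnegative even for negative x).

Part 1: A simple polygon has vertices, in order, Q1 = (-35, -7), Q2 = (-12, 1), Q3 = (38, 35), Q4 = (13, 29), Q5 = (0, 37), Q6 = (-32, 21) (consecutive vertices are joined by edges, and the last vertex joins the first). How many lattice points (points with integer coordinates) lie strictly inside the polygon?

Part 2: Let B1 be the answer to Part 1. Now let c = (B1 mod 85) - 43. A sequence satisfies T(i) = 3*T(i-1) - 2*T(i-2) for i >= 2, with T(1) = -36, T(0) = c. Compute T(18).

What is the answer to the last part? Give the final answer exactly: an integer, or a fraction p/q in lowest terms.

-14417846

Part 1: cross terms: (-35*1 - -12*-7)=-119, (-12*35 - 38*1)=-458, (38*29 - 13*35)=647, (13*37 - 0*29)=481, (0*21 - -32*37)=1184, (-32*-7 - -35*21)=959; twice the area = |2694| = 2694; area = 1347; boundary points = 1 + 2 + 1 + 1 + 16 + 1 = 22; strictly interior points = area - boundary/2 + 1 = 1337; answer 1337
Part 2: B1 = 1337; c = 19; T(2) = 3*(-36) - 2*(19) = -146; iterating: T(2)=-146, T(3)=-366, T(4)=-806, T(5)=-1686, T(6)=-3446, T(7)=-6966, T(8)=-14006, T(9)=-28086, T(10)=-56246, T(11)=-112566, T(12)=-225206, T(13)=-450486, T(14)=-901046, T(15)=-1802166, T(16)=-3604406, T(17)=-7208886, T(18)=-14417846; answer -14417846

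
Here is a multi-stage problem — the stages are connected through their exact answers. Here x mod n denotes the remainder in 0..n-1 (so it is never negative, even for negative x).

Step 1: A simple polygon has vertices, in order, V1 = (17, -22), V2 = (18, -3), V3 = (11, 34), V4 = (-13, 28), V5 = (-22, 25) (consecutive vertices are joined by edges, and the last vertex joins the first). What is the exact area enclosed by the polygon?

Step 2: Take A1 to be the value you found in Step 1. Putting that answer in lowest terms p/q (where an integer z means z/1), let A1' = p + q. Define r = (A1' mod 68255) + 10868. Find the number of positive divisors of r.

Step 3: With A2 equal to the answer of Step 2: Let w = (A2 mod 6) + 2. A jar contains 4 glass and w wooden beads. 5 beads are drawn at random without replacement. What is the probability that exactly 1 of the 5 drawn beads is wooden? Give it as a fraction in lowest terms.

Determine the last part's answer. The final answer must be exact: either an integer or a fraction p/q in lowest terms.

Step 1: cross terms: (17*-3 - 18*-22)=345, (18*34 - 11*-3)=645, (11*28 - -13*34)=750, (-13*25 - -22*28)=291, (-22*-22 - 17*25)=59; twice the area = |2090| = 2090; area = 1045; answer 1045
Step 2: A1 = 1045; threaded value p + q = 1046; r = 11914; 11914 = 2 * 7 * 23 * 37; number of divisors = (1+1) * (1+1) * (1+1) * (1+1) = 16; answer 16
Step 3: A2 = 16; w = 6; total draws C(10,5) = 252; favorable C(6,1)*C(4,4) = 6; P = 1/42; answer 1/42

1/42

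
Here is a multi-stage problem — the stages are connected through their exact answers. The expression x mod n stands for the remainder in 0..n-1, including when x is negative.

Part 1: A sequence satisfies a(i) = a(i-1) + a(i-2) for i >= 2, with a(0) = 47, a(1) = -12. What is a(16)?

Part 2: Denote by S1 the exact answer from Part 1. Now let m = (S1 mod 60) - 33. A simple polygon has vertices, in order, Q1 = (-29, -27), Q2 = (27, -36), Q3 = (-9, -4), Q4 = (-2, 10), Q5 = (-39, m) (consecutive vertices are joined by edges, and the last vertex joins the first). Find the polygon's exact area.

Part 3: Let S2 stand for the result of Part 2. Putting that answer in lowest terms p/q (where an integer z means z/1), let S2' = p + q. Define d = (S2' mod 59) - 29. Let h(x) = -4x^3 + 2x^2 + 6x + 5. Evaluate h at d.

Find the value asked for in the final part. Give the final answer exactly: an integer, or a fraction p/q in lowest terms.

2133

Part 1: a(2) = 1*(-12) + 1*(47) = 35; iterating: a(2)=35, a(3)=23, a(4)=58, a(5)=81, a(6)=139, a(7)=220, a(8)=359, a(9)=579, a(10)=938, a(11)=1517, a(12)=2455, a(13)=3972, a(14)=6427, a(15)=10399, a(16)=16826; answer 16826
Part 2: S1 = 16826; m = -7; cross terms: (-29*-36 - 27*-27)=1773, (27*-4 - -9*-36)=-432, (-9*10 - -2*-4)=-98, (-2*-7 - -39*10)=404, (-39*-27 - -29*-7)=850; twice the area = |2497| = 2497; area = 2497/2; answer 2497/2
Part 3: S2 = 2497/2; threaded value p + q = 2499; d = -8; -4*(-8)^3 + 2*(-8)^2 + 6*(-8)^1 + 5 = (2048) + (128) + (-48) + (5) = 2133; answer 2133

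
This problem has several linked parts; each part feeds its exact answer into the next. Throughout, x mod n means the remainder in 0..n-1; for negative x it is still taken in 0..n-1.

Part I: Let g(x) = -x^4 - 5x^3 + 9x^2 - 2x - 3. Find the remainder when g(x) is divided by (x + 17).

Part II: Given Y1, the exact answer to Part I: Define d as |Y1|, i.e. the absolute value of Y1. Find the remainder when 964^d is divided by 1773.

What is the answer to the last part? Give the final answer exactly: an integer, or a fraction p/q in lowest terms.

1090

Part I: remainder = value at the root: -1*(-17)^4 - 5*(-17)^3 + 9*(-17)^2 - 2*(-17)^1 - 3 = (-83521) + (24565) + (2601) + (34) + (-3) = -56324; answer -56324
Part II: Y1 = -56324; d = 56324; squarings mod 1773: 964^1=964, 964^2=244, 964^4=1027, 964^8=1567, 964^16=1657, 964^32=1045, 964^64=1630, 964^128=946, 964^256=1324, 964^512=1252, 964^1024=172, 964^2048=1216, 964^4096=1747, 964^8192=676, 964^16384=1315, 964^32768=550; 964^56324 = 964^4 * 964^1024 * 964^2048 * 964^4096 * 964^16384 * 964^32768 = 1090 (mod 1773); answer 1090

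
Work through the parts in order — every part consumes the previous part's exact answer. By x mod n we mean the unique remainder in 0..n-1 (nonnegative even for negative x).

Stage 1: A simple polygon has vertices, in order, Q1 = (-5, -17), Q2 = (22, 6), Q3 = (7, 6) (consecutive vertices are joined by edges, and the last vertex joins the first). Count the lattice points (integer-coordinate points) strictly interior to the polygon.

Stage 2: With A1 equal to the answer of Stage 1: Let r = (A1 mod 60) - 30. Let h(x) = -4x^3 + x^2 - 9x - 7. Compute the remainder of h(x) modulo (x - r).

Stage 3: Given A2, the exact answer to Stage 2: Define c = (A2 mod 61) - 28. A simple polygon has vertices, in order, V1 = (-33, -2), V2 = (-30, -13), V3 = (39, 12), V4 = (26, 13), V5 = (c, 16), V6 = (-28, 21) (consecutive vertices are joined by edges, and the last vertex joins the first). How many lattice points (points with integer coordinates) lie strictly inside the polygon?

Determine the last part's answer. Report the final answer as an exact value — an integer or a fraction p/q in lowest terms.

Stage 1: cross terms: (-5*6 - 22*-17)=344, (22*6 - 7*6)=90, (7*-17 - -5*6)=-89; twice the area = |345| = 345; area = 345/2; boundary points = 1 + 15 + 1 = 17; strictly interior points = area - boundary/2 + 1 = 165; answer 165
Stage 2: A1 = 165; r = 15; remainder = value at the root: -4*(15)^3 + 1*(15)^2 - 9*(15)^1 - 7 = (-13500) + (225) + (-135) + (-7) = -13417; answer -13417
Stage 3: A2 = -13417; c = -25; cross terms: (-33*-13 - -30*-2)=369, (-30*12 - 39*-13)=147, (39*13 - 26*12)=195, (26*16 - -25*13)=741, (-25*21 - -28*16)=-77, (-28*-2 - -33*21)=749; twice the area = |2124| = 2124; area = 1062; boundary points = 1 + 1 + 1 + 3 + 1 + 1 = 8; strictly interior points = area - boundary/2 + 1 = 1059; answer 1059

1059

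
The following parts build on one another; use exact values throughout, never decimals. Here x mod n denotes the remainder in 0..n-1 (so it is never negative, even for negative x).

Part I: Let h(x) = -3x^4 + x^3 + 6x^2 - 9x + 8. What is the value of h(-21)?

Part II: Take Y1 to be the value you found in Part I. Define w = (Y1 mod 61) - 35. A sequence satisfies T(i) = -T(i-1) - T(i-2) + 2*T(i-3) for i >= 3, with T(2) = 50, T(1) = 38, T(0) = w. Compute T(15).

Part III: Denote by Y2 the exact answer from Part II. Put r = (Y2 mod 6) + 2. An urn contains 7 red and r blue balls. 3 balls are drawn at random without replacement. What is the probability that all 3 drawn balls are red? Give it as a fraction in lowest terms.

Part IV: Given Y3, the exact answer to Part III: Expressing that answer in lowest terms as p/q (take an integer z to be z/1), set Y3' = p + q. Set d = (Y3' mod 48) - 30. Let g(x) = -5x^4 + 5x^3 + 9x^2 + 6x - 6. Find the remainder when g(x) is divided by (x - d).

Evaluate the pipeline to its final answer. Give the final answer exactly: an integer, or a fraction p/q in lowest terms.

-177

Part I: -3*(-21)^4 + 1*(-21)^3 + 6*(-21)^2 - 9*(-21)^1 + 8 = (-583443) + (-9261) + (2646) + (189) + (8) = -589861; answer -589861
Part II: Y1 = -589861; w = -26; T(3) = -1*(50) - 1*(38) + 2*(-26) = -140; iterating: T(3)=-140, T(4)=166, T(5)=74, T(6)=-520, T(7)=778, T(8)=-110, T(9)=-1708, T(10)=3374, T(11)=-1886, T(12)=-4904, T(13)=13538, T(14)=-12406, T(15)=-10940; answer -10940
Part III: Y2 = -10940; r = 6; total draws C(13,3) = 286; favorable C(7,3) = 35; P = 35/286; answer 35/286
Part IV: Y3 = 35/286; threaded value p + q = 321; d = 3; remainder = value at the root: -5*(3)^4 + 5*(3)^3 + 9*(3)^2 + 6*(3)^1 - 6 = (-405) + (135) + (81) + (18) + (-6) = -177; answer -177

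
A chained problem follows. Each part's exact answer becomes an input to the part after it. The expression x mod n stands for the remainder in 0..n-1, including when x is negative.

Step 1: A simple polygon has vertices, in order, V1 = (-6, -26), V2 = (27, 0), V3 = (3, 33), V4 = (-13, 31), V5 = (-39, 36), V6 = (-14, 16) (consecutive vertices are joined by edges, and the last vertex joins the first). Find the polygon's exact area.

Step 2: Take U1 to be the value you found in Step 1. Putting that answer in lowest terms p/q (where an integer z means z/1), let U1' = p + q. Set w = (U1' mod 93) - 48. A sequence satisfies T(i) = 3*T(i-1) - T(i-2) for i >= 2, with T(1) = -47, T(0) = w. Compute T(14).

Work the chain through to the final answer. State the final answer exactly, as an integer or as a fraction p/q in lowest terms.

-11295327

Step 1: cross terms: (-6*0 - 27*-26)=702, (27*33 - 3*0)=891, (3*31 - -13*33)=522, (-13*36 - -39*31)=741, (-39*16 - -14*36)=-120, (-14*-26 - -6*16)=460; twice the area = |3196| = 3196; area = 1598; answer 1598
Step 2: U1 = 1598; threaded value p + q = 1599; w = -30; T(2) = 3*(-47) - 1*(-30) = -111; iterating: T(2)=-111, T(3)=-286, T(4)=-747, T(5)=-1955, T(6)=-5118, T(7)=-13399, T(8)=-35079, T(9)=-91838, T(10)=-240435, T(11)=-629467, T(12)=-1647966, T(13)=-4314431, T(14)=-11295327; answer -11295327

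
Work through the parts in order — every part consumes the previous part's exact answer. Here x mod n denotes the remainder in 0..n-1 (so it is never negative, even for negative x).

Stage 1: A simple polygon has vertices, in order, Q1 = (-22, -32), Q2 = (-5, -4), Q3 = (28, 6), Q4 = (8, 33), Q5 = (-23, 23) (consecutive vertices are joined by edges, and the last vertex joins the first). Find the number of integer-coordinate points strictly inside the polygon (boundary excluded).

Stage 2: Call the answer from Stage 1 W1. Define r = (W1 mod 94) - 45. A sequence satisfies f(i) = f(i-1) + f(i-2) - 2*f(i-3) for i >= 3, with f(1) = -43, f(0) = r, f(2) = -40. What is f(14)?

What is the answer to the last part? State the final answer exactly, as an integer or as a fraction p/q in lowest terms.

Stage 1: cross terms: (-22*-4 - -5*-32)=-72, (-5*6 - 28*-4)=82, (28*33 - 8*6)=876, (8*23 - -23*33)=943, (-23*-32 - -22*23)=1242; twice the area = |3071| = 3071; area = 3071/2; boundary points = 1 + 1 + 1 + 1 + 1 = 5; strictly interior points = area - boundary/2 + 1 = 1534; answer 1534
Stage 2: W1 = 1534; r = -15; f(3) = 1*(-40) + 1*(-43) - 2*(-15) = -53; iterating: f(3)=-53, f(4)=-7, f(5)=20, f(6)=119, f(7)=153, f(8)=232, f(9)=147, f(10)=73, f(11)=-244, f(12)=-465, f(13)=-855, f(14)=-832; answer -832

-832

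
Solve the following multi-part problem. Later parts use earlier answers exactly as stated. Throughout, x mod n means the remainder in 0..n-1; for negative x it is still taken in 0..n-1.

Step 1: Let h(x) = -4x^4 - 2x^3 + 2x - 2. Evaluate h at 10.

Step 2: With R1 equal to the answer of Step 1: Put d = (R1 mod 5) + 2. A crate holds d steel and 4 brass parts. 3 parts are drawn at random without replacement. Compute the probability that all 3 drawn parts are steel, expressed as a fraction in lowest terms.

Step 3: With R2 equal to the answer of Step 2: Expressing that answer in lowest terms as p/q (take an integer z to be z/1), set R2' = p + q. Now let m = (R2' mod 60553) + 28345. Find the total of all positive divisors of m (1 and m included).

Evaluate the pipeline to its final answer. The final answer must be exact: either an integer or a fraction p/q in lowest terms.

87840

Step 1: -4*(10)^4 - 2*(10)^3 + 2*(10)^1 - 2 = (-40000) + (-2000) + (20) + (-2) = -41982; answer -41982
Step 2: R1 = -41982; d = 5; total draws C(9,3) = 84; favorable C(5,3) = 10; P = 5/42; answer 5/42
Step 3: R2 = 5/42; threaded value p + q = 47; m = 28392; 28392 = 2^3 * 3 * 7 * 13^2; sigma = (1 + 2 + 4 + 8) * (1 + 3) * (1 + 7) * (1 + 13 + 169) = 15 * 4 * 8 * 183 = 87840; answer 87840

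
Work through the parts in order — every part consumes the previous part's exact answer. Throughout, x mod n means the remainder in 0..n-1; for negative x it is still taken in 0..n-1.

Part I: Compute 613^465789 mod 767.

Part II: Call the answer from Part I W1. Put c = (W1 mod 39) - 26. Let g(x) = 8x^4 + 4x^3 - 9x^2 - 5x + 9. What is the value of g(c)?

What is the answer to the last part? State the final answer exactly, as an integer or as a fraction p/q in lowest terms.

1514949

Part I: squarings mod 767: 613^1=613, 613^2=706, 613^4=653, 613^8=724, 613^16=315, 613^32=282, 613^64=523, 613^128=477, 613^256=497, 613^512=35, 613^1024=458, 613^2048=373, 613^4096=302, 613^8192=698, 613^16384=159, 613^32768=737, 613^65536=133, 613^131072=48, 613^262144=3; 613^465789 = 613^1 * 613^4 * 613^8 * 613^16 * 613^32 * 613^64 * 613^256 * 613^512 * 613^2048 * 613^4096 * 613^65536 * 613^131072 * 613^262144 = 746 (mod 767); answer 746
Part II: W1 = 746; c = -21; 8*(-21)^4 + 4*(-21)^3 - 9*(-21)^2 - 5*(-21)^1 + 9 = (1555848) + (-37044) + (-3969) + (105) + (9) = 1514949; answer 1514949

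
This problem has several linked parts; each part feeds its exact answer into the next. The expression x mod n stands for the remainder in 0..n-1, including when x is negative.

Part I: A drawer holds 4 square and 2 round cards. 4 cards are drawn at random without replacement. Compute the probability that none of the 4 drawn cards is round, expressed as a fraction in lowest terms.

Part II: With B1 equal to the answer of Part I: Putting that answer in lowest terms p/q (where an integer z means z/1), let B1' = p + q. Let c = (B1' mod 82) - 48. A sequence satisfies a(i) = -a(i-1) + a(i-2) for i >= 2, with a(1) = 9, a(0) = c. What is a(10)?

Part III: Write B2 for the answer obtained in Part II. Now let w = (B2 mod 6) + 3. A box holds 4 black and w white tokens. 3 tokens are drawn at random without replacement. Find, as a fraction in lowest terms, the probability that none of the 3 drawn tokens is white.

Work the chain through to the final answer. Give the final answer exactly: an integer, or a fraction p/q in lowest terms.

Part I: total draws C(6,4) = 15; favorable C(4,4) = 1; P = 1/15; answer 1/15
Part II: B1 = 1/15; threaded value p + q = 16; c = -32; a(2) = -1*(9) + 1*(-32) = -41; iterating: a(2)=-41, a(3)=50, a(4)=-91, a(5)=141, a(6)=-232, a(7)=373, a(8)=-605, a(9)=978, a(10)=-1583; answer -1583
Part III: B2 = -1583; w = 4; total draws C(8,3) = 56; favorable C(4,3) = 4; P = 1/14; answer 1/14

1/14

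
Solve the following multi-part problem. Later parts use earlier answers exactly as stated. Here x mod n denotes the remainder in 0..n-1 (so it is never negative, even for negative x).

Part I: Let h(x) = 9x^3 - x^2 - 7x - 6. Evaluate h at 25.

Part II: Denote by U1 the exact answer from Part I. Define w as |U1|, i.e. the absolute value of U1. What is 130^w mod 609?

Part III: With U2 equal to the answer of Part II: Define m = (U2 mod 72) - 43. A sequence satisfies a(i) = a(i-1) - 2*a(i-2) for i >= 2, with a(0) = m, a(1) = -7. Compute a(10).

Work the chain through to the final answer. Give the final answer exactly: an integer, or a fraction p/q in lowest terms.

-1249

Part I: 9*(25)^3 - 1*(25)^2 - 7*(25)^1 - 6 = (140625) + (-625) + (-175) + (-6) = 139819; answer 139819
Part II: U1 = 139819; w = 139819; squarings mod 609: 130^1=130, 130^2=457, 130^4=571, 130^8=226, 130^16=529, 130^32=310, 130^64=487, 130^128=268, 130^256=571, 130^512=226, 130^1024=529, 130^2048=310, 130^4096=487, 130^8192=268, 130^16384=571, 130^32768=226, 130^65536=529, 130^131072=310; 130^139819 = 130^1 * 130^2 * 130^8 * 130^32 * 130^512 * 130^8192 * 130^131072 = 508 (mod 609); answer 508
Part III: U2 = 508; m = -39; a(2) = 1*(-7) - 2*(-39) = 71; iterating: a(2)=71, a(3)=85, a(4)=-57, a(5)=-227, a(6)=-113, a(7)=341, a(8)=567, a(9)=-115, a(10)=-1249; answer -1249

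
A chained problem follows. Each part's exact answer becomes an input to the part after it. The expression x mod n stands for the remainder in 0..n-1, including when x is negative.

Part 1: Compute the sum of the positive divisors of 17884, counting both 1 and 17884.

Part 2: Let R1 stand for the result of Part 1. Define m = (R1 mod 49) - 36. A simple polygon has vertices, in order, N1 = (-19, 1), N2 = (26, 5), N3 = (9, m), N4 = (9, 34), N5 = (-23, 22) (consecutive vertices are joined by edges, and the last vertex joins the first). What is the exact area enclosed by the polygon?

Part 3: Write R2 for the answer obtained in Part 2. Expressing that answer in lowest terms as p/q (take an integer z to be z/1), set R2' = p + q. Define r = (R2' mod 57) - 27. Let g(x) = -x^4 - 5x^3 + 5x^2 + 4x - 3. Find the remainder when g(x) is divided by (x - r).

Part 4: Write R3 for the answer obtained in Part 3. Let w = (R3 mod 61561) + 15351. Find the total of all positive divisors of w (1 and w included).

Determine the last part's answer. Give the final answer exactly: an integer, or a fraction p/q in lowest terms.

27972

Part 1: 17884 = 2^2 * 17 * 263; sigma = (1 + 2 + 4) * (1 + 17) * (1 + 263) = 7 * 18 * 264 = 33264; answer 33264
Part 2: R1 = 33264; m = 6; cross terms: (-19*5 - 26*1)=-121, (26*6 - 9*5)=111, (9*34 - 9*6)=252, (9*22 - -23*34)=980, (-23*1 - -19*22)=395; twice the area = |1617| = 1617; area = 1617/2; answer 1617/2
Part 3: R2 = 1617/2; threaded value p + q = 1619; r = -4; remainder = value at the root: -1*(-4)^4 - 5*(-4)^3 + 5*(-4)^2 + 4*(-4)^1 - 3 = (-256) + (320) + (80) + (-16) + (-3) = 125; answer 125
Part 4: R3 = 125; w = 15476; 15476 = 2^2 * 53 * 73; sigma = (1 + 2 + 4) * (1 + 53) * (1 + 73) = 7 * 54 * 74 = 27972; answer 27972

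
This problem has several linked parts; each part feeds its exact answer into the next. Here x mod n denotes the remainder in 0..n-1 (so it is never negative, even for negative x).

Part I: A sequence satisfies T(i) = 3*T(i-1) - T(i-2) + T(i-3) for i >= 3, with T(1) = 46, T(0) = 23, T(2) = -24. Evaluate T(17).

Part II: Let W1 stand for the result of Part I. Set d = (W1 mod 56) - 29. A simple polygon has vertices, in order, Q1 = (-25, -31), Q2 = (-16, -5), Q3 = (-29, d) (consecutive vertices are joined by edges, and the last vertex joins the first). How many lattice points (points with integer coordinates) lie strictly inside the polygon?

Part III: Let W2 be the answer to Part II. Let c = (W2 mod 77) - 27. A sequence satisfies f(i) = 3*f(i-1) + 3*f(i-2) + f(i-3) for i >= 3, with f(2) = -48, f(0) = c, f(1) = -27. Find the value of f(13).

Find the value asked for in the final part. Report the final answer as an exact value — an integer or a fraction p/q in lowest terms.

-166864977

Part I: T(3) = 3*(-24) - 1*(46) + 1*(23) = -95; iterating: T(3)=-95, T(4)=-215, T(5)=-574, T(6)=-1602, T(7)=-4447, T(8)=-12313, T(9)=-34094, T(10)=-94416, T(11)=-261467, T(12)=-724079, T(13)=-2005186, T(14)=-5552946, T(15)=-15377731, T(16)=-42585433, T(17)=-117931514; answer -117931514
Part II: W1 = -117931514; d = -23; cross terms: (-25*-5 - -16*-31)=-371, (-16*-23 - -29*-5)=223, (-29*-31 - -25*-23)=324; twice the area = |176| = 176; area = 88; boundary points = 1 + 1 + 4 = 6; strictly interior points = area - boundary/2 + 1 = 86; answer 86
Part III: W2 = 86; c = -18; f(3) = 3*(-48) + 3*(-27) + 1*(-18) = -243; iterating: f(3)=-243, f(4)=-900, f(5)=-3477, f(6)=-13374, f(7)=-51453, f(8)=-197958, f(9)=-761607, f(10)=-2930148, f(11)=-11273223, f(12)=-43371720, f(13)=-166864977; answer -166864977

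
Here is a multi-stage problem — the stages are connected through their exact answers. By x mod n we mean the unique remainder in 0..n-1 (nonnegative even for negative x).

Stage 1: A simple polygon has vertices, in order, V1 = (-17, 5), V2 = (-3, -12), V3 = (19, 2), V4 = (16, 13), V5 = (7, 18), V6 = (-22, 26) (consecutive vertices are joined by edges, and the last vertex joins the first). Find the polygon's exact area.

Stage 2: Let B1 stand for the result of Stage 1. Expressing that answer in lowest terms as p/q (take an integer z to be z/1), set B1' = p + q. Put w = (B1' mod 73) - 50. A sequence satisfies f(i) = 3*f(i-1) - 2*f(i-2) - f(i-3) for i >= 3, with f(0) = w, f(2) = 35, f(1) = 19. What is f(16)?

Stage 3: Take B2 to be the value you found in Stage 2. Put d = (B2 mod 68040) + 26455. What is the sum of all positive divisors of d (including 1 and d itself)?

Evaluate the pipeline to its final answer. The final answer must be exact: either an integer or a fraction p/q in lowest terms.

54510

Stage 1: cross terms: (-17*-12 - -3*5)=219, (-3*2 - 19*-12)=222, (19*13 - 16*2)=215, (16*18 - 7*13)=197, (7*26 - -22*18)=578, (-22*5 - -17*26)=332; twice the area = |1763| = 1763; area = 1763/2; answer 1763/2
Stage 2: B1 = 1763/2; threaded value p + q = 1765; w = -37; f(3) = 3*(35) - 2*(19) - 1*(-37) = 104; iterating: f(3)=104, f(4)=223, f(5)=426, f(6)=728, f(7)=1109, f(8)=1445, f(9)=1389, f(10)=168, f(11)=-3719, f(12)=-12882, f(13)=-31376, f(14)=-64645, f(15)=-118301, f(16)=-194237; answer -194237
Stage 3: B2 = -194237; d = 36338; 36338 = 2 * 18169; sigma = (1 + 2) * (1 + 18169) = 3 * 18170 = 54510; answer 54510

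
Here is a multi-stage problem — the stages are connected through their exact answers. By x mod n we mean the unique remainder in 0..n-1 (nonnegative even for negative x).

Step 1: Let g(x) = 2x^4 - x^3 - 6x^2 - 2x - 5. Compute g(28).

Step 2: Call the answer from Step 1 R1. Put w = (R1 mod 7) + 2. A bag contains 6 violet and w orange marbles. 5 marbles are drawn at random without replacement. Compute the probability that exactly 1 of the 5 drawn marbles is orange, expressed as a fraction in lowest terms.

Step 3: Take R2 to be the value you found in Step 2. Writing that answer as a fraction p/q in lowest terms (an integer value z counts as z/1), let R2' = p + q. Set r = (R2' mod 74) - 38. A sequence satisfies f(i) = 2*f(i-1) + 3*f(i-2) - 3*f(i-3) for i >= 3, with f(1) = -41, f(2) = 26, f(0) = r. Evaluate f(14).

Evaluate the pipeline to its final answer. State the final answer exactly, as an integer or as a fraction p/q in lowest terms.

Step 1: 2*(28)^4 - 1*(28)^3 - 6*(28)^2 - 2*(28)^1 - 5 = (1229312) + (-21952) + (-4704) + (-56) + (-5) = 1202595; answer 1202595
Step 2: R1 = 1202595; w = 4; total draws C(10,5) = 252; favorable C(4,1)*C(6,4) = 60; P = 5/21; answer 5/21
Step 3: R2 = 5/21; threaded value p + q = 26; r = -12; f(3) = 2*(26) + 3*(-41) - 3*(-12) = -35; iterating: f(3)=-35, f(4)=131, f(5)=79, f(6)=656, f(7)=1156, f(8)=4043, f(9)=9586, f(10)=27833, f(11)=72295, f(12)=199331, f(13)=532048, f(14)=1445204; answer 1445204

1445204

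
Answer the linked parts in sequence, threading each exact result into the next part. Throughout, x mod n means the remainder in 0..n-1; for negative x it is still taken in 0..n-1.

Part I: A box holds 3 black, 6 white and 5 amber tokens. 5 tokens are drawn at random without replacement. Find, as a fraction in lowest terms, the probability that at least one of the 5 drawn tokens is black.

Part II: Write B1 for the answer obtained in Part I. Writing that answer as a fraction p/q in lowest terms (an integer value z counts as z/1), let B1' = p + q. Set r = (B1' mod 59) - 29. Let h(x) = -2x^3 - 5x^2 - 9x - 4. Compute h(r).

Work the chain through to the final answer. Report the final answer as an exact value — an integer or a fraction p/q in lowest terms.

Part I: total draws C(14,5) = 2002; complement C(11,5) = 462; favorable 2002 - 462 = 1540; P = 10/13; answer 10/13
Part II: B1 = 10/13; threaded value p + q = 23; r = -6; -2*(-6)^3 - 5*(-6)^2 - 9*(-6)^1 - 4 = (432) + (-180) + (54) + (-4) = 302; answer 302

302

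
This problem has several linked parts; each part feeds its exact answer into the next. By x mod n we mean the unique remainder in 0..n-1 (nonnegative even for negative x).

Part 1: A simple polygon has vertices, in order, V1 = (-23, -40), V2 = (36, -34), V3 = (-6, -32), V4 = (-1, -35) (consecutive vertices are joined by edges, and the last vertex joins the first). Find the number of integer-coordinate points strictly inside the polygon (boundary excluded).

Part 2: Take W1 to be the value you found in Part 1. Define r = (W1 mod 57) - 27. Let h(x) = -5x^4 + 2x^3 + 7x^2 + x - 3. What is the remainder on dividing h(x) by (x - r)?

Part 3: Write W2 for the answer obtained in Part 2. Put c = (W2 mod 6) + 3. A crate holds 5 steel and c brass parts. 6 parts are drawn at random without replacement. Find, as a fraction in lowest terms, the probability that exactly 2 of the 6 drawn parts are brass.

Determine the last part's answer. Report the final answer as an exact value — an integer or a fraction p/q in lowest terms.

15/28

Part 1: cross terms: (-23*-34 - 36*-40)=2222, (36*-32 - -6*-34)=-1356, (-6*-35 - -1*-32)=178, (-1*-40 - -23*-35)=-765; twice the area = |279| = 279; area = 279/2; boundary points = 1 + 2 + 1 + 1 = 5; strictly interior points = area - boundary/2 + 1 = 138; answer 138
Part 2: W1 = 138; r = -3; remainder = value at the root: -5*(-3)^4 + 2*(-3)^3 + 7*(-3)^2 + 1*(-3)^1 - 3 = (-405) + (-54) + (63) + (-3) + (-3) = -402; answer -402
Part 3: W2 = -402; c = 3; total draws C(8,6) = 28; favorable C(3,2)*C(5,4) = 15; P = 15/28; answer 15/28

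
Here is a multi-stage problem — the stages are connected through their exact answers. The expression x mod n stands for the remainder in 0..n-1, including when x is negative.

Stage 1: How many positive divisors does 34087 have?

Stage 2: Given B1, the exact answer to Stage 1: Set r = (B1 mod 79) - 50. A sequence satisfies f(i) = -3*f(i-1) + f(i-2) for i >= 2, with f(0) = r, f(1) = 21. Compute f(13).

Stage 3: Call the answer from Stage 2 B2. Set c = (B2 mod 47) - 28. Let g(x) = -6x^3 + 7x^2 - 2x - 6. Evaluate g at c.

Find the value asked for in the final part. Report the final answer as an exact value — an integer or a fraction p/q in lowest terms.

Stage 1: 34087 = 89 * 383; number of divisors = (1+1) * (1+1) = 4; answer 4
Stage 2: B1 = 4; r = -46; f(2) = -3*(21) + 1*(-46) = -109; iterating: f(2)=-109, f(3)=348, f(4)=-1153, f(5)=3807, f(6)=-12574, f(7)=41529, f(8)=-137161, f(9)=453012, f(10)=-1496197, f(11)=4941603, f(12)=-16321006, f(13)=53904621; answer 53904621
Stage 3: B2 = 53904621; c = 11; -6*(11)^3 + 7*(11)^2 - 2*(11)^1 - 6 = (-7986) + (847) + (-22) + (-6) = -7167; answer -7167

-7167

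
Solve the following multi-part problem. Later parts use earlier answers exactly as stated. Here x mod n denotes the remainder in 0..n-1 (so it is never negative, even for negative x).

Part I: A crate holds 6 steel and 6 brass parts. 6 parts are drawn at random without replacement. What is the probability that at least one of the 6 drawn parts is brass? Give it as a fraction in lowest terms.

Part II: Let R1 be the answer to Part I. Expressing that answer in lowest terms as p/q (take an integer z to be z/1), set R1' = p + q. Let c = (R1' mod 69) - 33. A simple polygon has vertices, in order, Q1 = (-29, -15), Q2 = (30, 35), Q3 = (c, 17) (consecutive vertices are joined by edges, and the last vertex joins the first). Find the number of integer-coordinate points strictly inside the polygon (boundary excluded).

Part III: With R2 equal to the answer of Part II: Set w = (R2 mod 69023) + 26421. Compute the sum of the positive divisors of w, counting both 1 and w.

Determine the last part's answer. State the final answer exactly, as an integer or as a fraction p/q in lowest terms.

26702

Part I: total draws C(12,6) = 924; complement C(6,6) = 1; favorable 924 - 1 = 923; P = 923/924; answer 923/924
Part II: R1 = 923/924; threaded value p + q = 1847; c = 20; cross terms: (-29*35 - 30*-15)=-565, (30*17 - 20*35)=-190, (20*-15 - -29*17)=193; twice the area = |-562| = 562; area = 281; boundary points = 1 + 2 + 1 = 4; strictly interior points = area - boundary/2 + 1 = 280; answer 280
Part III: R2 = 280; w = 26701; 26701 is prime, so its only divisors are 1 and 26701; sigma = 1 + 26701 = 26702; answer 26702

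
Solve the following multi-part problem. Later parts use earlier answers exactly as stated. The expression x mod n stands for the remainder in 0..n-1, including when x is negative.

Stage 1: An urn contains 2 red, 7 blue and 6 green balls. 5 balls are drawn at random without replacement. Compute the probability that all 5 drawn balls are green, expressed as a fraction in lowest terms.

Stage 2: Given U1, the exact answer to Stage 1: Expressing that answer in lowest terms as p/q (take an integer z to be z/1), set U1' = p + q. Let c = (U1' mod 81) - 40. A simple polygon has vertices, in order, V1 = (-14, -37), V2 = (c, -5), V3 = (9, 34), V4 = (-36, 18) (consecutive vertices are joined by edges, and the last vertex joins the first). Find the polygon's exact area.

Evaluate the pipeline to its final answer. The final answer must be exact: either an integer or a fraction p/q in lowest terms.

Stage 1: total draws C(15,5) = 3003; favorable C(6,5) = 6; P = 2/1001; answer 2/1001
Stage 2: U1 = 2/1001; threaded value p + q = 1003; c = -9; cross terms: (-14*-5 - -9*-37)=-263, (-9*34 - 9*-5)=-261, (9*18 - -36*34)=1386, (-36*-37 - -14*18)=1584; twice the area = |2446| = 2446; area = 1223; answer 1223

1223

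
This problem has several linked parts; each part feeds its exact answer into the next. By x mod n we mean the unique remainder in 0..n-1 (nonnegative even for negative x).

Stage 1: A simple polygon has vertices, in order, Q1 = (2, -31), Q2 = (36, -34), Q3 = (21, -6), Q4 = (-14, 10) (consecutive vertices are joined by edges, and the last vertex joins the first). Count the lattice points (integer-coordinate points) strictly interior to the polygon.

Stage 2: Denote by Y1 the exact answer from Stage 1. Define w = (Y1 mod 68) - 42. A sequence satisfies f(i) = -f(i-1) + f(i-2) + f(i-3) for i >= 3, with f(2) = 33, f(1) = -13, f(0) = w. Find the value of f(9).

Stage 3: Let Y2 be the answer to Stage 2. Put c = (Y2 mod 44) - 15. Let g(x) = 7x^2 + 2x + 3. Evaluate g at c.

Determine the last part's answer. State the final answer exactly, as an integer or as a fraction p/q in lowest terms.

4083

Stage 1: cross terms: (2*-34 - 36*-31)=1048, (36*-6 - 21*-34)=498, (21*10 - -14*-6)=126, (-14*-31 - 2*10)=414; twice the area = |2086| = 2086; area = 1043; boundary points = 1 + 1 + 1 + 1 = 4; strictly interior points = area - boundary/2 + 1 = 1042; answer 1042
Stage 2: Y1 = 1042; w = -20; f(3) = -1*(33) + 1*(-13) + 1*(-20) = -66; iterating: f(3)=-66, f(4)=86, f(5)=-119, f(6)=139, f(7)=-172, f(8)=192, f(9)=-225; answer -225
Stage 3: Y2 = -225; c = 24; 7*(24)^2 + 2*(24)^1 + 3 = (4032) + (48) + (3) = 4083; answer 4083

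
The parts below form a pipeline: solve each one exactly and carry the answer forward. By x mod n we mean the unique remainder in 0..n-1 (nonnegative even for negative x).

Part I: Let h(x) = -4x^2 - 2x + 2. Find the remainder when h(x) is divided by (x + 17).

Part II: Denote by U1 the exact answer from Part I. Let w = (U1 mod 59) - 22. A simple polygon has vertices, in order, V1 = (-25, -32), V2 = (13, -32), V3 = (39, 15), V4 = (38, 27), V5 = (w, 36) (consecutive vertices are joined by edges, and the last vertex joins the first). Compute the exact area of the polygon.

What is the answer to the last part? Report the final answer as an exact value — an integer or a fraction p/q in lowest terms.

6649/2

Part I: remainder = value at the root: -4*(-17)^2 - 2*(-17)^1 + 2 = (-1156) + (34) + (2) = -1120; answer -1120
Part II: U1 = -1120; w = -21; cross terms: (-25*-32 - 13*-32)=1216, (13*15 - 39*-32)=1443, (39*27 - 38*15)=483, (38*36 - -21*27)=1935, (-21*-32 - -25*36)=1572; twice the area = |6649| = 6649; area = 6649/2; answer 6649/2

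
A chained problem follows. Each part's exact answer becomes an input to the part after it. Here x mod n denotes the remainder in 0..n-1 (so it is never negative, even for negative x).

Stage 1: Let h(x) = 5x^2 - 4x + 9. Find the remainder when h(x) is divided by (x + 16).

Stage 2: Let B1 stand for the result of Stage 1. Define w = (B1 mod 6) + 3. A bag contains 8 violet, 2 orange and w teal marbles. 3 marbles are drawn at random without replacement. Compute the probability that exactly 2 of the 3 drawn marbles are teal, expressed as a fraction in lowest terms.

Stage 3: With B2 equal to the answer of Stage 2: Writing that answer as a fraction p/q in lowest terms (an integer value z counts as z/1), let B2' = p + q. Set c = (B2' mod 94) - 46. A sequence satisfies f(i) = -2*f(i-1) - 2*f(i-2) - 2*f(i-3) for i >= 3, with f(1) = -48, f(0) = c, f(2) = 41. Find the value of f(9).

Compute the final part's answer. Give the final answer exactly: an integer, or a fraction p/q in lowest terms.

-872

Stage 1: remainder = value at the root: 5*(-16)^2 - 4*(-16)^1 + 9 = (1280) + (64) + (9) = 1353; answer 1353
Stage 2: B1 = 1353; w = 6; total draws C(16,3) = 560; favorable C(6,2)*C(10,1) = 150; P = 15/56; answer 15/56
Stage 3: B2 = 15/56; threaded value p + q = 71; c = 25; f(3) = -2*(41) - 2*(-48) - 2*(25) = -36; iterating: f(3)=-36, f(4)=86, f(5)=-182, f(6)=264, f(7)=-336, f(8)=508, f(9)=-872; answer -872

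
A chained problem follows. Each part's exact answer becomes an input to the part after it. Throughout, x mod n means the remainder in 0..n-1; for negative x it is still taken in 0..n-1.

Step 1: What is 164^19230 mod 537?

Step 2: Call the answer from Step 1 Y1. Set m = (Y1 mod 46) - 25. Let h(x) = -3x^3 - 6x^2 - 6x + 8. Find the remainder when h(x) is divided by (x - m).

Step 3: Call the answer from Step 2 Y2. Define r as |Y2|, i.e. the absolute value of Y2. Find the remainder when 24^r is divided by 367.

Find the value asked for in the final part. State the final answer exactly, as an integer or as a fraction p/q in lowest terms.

362

Step 1: squarings mod 537: 164^1=164, 164^2=46, 164^4=505, 164^8=487, 164^16=352, 164^32=394, 164^64=43, 164^128=238, 164^256=259, 164^512=493, 164^1024=325, 164^2048=373, 164^4096=46, 164^8192=505, 164^16384=487; 164^19230 = 164^2 * 164^4 * 164^8 * 164^16 * 164^256 * 164^512 * 164^2048 * 164^16384 = 139 (mod 537); answer 139
Step 2: Y1 = 139; m = -24; remainder = value at the root: -3*(-24)^3 - 6*(-24)^2 - 6*(-24)^1 + 8 = (41472) + (-3456) + (144) + (8) = 38168; answer 38168
Step 3: Y2 = 38168; r = 38168; squarings mod 367: 24^1=24, 24^2=209, 24^4=8, 24^8=64, 24^16=59, 24^32=178, 24^64=122, 24^128=204, 24^256=145, 24^512=106, 24^1024=226, 24^2048=63, 24^4096=299, 24^8192=220, 24^16384=323, 24^32768=101; 24^38168 = 24^8 * 24^16 * 24^256 * 24^1024 * 24^4096 * 24^32768 = 362 (mod 367); answer 362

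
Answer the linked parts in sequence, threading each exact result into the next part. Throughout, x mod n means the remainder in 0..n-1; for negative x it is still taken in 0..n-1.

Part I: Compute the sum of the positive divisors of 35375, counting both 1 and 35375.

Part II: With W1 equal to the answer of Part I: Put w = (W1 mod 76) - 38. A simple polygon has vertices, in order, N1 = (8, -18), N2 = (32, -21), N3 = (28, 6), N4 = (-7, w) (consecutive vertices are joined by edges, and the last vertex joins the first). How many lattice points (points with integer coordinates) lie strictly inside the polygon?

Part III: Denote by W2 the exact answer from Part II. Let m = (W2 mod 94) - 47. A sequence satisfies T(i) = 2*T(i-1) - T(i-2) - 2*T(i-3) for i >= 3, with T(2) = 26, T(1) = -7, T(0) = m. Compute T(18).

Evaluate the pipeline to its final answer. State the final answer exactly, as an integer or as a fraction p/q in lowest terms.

Part I: 35375 = 5^3 * 283; sigma = (1 + 5 + 25 + 125) * (1 + 283) = 156 * 284 = 44304; answer 44304
Part II: W1 = 44304; w = 34; cross terms: (8*-21 - 32*-18)=408, (32*6 - 28*-21)=780, (28*34 - -7*6)=994, (-7*-18 - 8*34)=-146; twice the area = |2036| = 2036; area = 1018; boundary points = 3 + 1 + 7 + 1 = 12; strictly interior points = area - boundary/2 + 1 = 1013; answer 1013
Part III: W2 = 1013; m = 26; T(3) = 2*(26) - 1*(-7) - 2*(26) = 7; iterating: T(3)=7, T(4)=2, T(5)=-55, T(6)=-126, T(7)=-201, T(8)=-166, T(9)=121, T(10)=810, T(11)=1831, T(12)=2610, T(13)=1769, T(14)=-2734, T(15)=-12457, T(16)=-25718, T(17)=-33511, T(18)=-16390; answer -16390

-16390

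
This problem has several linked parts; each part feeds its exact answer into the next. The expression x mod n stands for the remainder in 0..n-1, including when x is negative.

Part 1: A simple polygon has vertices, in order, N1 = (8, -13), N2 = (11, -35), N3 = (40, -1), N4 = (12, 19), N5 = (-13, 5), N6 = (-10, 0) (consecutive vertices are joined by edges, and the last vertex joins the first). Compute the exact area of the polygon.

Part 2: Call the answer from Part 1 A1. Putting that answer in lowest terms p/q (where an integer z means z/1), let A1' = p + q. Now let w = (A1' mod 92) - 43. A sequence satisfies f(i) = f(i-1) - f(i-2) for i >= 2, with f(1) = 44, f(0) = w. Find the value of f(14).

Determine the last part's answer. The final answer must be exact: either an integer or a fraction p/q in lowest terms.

Part 1: cross terms: (8*-35 - 11*-13)=-137, (11*-1 - 40*-35)=1389, (40*19 - 12*-1)=772, (12*5 - -13*19)=307, (-13*0 - -10*5)=50, (-10*-13 - 8*0)=130; twice the area = |2511| = 2511; area = 2511/2; answer 2511/2
Part 2: A1 = 2511/2; threaded value p + q = 2513; w = -14; f(2) = 1*(44) - 1*(-14) = 58; iterating: f(2)=58, f(3)=14, f(4)=-44, f(5)=-58, f(6)=-14, f(7)=44, f(8)=58, f(9)=14, f(10)=-44, f(11)=-58, f(12)=-14, f(13)=44, f(14)=58; answer 58

58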